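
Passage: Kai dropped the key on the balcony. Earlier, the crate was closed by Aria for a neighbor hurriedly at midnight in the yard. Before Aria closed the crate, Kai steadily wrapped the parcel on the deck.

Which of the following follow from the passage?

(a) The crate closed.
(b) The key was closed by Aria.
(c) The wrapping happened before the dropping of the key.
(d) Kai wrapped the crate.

(a) Entailed — 'Aria closed the crate' is causative; it entails the inchoative 'the crate closed'.
(b) Not entailed — Aria closed the crate, not the key; the key belongs to the dropping event.
(c) Entailed — the narrative places the wrapping before the dropping.
(d) Not entailed — Kai wrapped the parcel, not the crate; the crate belongs to the closing event.

(a), (c)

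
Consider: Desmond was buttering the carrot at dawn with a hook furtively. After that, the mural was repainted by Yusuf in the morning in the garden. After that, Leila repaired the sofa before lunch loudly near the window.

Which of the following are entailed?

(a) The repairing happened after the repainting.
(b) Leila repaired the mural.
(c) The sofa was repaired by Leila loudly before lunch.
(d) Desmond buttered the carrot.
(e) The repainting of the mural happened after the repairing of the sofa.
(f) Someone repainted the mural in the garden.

(a) Entailed — the narrative places the repainting before the repairing.
(b) Not entailed — Leila repaired the sofa, not the mural; the mural belongs to the repainting event.
(c) Entailed — this follows by dropping conjuncts from the repairing event's description.
(d) Not entailed — 'was buttering' is progressive on an accomplishment; it does not entail the completed 'buttered'.
(e) Not entailed — the narrative places the repainting before the repairing, not after.
(f) Entailed — this follows by dropping conjuncts from the repainting event's description.

(a), (c), (f)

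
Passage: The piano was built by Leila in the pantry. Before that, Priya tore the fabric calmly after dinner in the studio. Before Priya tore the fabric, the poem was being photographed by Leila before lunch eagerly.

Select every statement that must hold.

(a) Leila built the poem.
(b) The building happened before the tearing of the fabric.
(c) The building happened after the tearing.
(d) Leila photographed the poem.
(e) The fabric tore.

(c), (e)

(a) Not entailed — Leila built the piano, not the poem; the poem belongs to the photographing event.
(b) Not entailed — the narrative places the tearing before the building, not after.
(c) Entailed — the narrative places the tearing before the building.
(d) Not entailed — 'was photographing' is progressive on an accomplishment; it does not entail the completed 'photographed'.
(e) Entailed — 'Priya tore the fabric' is causative; it entails the inchoative 'the fabric tore'.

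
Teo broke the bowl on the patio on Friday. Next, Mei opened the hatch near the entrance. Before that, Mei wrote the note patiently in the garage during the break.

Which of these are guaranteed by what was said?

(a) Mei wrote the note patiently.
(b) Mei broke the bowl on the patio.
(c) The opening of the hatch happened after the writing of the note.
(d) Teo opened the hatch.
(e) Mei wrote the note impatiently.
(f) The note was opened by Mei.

(a), (c)

(a) Entailed — dropping 'in the garage', 'during the break' leaves a sub-description the original still satisfies.
(b) Not entailed — the passage has Teo breaking the bowl, not Mei.
(c) Entailed — the narrative places the writing before the opening.
(d) Not entailed — the passage has Mei opening the hatch, not Teo.
(e) Not entailed — 'impatiently' adds a manner not in (and inconsistent with) the original.
(f) Not entailed — Mei opened the hatch, not the note; the note belongs to the writing event.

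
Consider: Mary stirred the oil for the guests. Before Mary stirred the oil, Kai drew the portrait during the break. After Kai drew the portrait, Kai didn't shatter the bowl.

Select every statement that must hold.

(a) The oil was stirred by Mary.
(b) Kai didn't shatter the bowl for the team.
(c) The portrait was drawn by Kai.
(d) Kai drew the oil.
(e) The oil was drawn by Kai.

(a) Entailed — the original entails any weakening of itself; this just drops 'for the guests'.
(b) Entailed — under negation, adding a further restriction is entailed: if no such shattering event occurred, none occurred for the team either.
(c) Entailed — the original entails any weakening of itself; this just drops 'during the break'.
(d) Not entailed — Kai drew the portrait, not the oil; the oil belongs to the stirring event.
(e) Not entailed — Kai drew the portrait, not the oil; the oil belongs to the stirring event.

(a), (b), (c)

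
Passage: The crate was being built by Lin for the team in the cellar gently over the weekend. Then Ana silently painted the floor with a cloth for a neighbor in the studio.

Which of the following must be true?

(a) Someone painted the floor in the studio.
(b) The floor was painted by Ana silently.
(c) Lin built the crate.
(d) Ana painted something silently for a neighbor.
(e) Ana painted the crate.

(a) Entailed — dropping 'silently', 'with a cloth', 'for a neighbor' and generalizing the agent leaves a sub-description the original still satisfies.
(b) Entailed — every conjunct here is already in the original painting event.
(c) Not entailed — 'was building' is progressive on an accomplishment; it does not entail the completed 'built'.
(d) Entailed — dropping 'with a cloth', 'in the studio' and generalizing the patient leaves a sub-description the original still satisfies.
(e) Not entailed — Ana painted the floor, not the crate; the crate belongs to the building event.

(a), (b), (d)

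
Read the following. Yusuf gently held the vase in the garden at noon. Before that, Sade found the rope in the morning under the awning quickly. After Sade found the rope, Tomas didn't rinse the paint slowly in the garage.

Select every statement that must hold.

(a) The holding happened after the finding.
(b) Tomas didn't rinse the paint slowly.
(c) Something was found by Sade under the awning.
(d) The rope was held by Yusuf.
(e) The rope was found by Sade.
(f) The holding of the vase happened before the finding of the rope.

(a), (c), (e)

(a) Entailed — the narrative places the finding before the holding.
(b) Not entailed — dropping 'in the garage' under negation is not valid — the original leaves open that Tomas rinsed the paint some other way.
(c) Entailed — every conjunct here is already in the original finding event.
(d) Not entailed — Yusuf held the vase, not the rope; the rope belongs to the finding event.
(e) Entailed — every conjunct here is already in the original finding event.
(f) Not entailed — the narrative places the finding before the holding, not after.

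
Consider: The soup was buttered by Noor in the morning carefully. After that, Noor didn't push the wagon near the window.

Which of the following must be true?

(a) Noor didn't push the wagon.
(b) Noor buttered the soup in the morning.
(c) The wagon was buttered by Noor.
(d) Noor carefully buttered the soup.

(a) Not entailed — dropping 'near the window' under negation is not valid — the original leaves open that Noor pushed the wagon some other way.
(b) Entailed — this follows by dropping conjuncts from the buttering event's description.
(c) Not entailed — Noor buttered the soup, not the wagon; the wagon belongs to the pushing event.
(d) Entailed — dropping 'in the morning' leaves a sub-description the original still satisfies.

(b), (d)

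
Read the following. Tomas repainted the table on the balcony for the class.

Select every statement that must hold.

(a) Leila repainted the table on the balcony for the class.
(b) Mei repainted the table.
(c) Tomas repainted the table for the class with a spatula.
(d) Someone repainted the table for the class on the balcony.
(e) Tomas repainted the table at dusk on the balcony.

(d)

(a) Not entailed — the passage has Tomas repainting the table, not Leila.
(b) Not entailed — the passage has Tomas repainting the table, not Mei.
(c) Not entailed — 'with a spatula' adds information not in the original event.
(d) Entailed — every conjunct here is already in the original repainting event.
(e) Not entailed — 'at dusk' adds information not in the original event.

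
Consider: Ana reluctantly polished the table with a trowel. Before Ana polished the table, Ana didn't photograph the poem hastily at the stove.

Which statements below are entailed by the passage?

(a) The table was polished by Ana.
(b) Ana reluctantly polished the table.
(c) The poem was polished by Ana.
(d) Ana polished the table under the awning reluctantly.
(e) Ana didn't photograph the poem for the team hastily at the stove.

(a), (b), (e)

(a) Entailed — the original entails any weakening of itself; this just drops 'reluctantly', 'with a trowel'.
(b) Entailed — every conjunct here is already in the original polishing event.
(c) Not entailed — Ana polished the table, not the poem; the poem belongs to the photographing event.
(d) Not entailed — 'under the awning' adds information not in the original event.
(e) Entailed — under negation, adding a further restriction is entailed: if no such photographing event occurred, none occurred for the team either.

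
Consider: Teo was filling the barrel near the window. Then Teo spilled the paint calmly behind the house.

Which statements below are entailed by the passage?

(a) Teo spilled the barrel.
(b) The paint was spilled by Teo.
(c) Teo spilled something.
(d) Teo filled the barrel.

(a) Not entailed — Teo spilled the paint, not the barrel; the barrel belongs to the filling event.
(b) Entailed — dropping 'behind the house', 'calmly' leaves a sub-description the original still satisfies.
(c) Entailed — dropping 'behind the house', 'calmly' and generalizing the patient leaves a sub-description the original still satisfies.
(d) Not entailed — 'was filling' is progressive on an accomplishment; it does not entail the completed 'filled'.

(b), (c)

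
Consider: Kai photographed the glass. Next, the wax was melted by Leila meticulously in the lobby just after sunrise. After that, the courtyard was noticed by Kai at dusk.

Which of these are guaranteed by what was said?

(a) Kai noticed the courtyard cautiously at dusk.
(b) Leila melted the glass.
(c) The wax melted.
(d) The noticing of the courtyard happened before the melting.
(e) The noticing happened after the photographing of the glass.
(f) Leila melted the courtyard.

(a) Not entailed — 'cautiously' adds information not in the original event.
(b) Not entailed — Leila melted the wax, not the glass; the glass belongs to the photographing event.
(c) Entailed — 'Leila melted the wax' is causative; it entails the inchoative 'the wax melted'.
(d) Not entailed — the narrative places the melting before the noticing, not after.
(e) Entailed — the narrative places the photographing before the noticing.
(f) Not entailed — Leila melted the wax, not the courtyard; the courtyard belongs to the noticing event.

(c), (e)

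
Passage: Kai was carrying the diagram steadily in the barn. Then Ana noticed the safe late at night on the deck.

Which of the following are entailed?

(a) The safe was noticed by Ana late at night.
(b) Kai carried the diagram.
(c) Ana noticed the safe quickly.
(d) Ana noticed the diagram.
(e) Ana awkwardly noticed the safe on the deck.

(a), (b)

(a) Entailed — the original entails any weakening of itself; this just drops 'on the deck'.
(b) Entailed — 'carry' is an activity; 'was carrying' entails that some carrying happened, so 'carried' holds.
(c) Not entailed — 'quickly' adds information not in the original event.
(d) Not entailed — Ana noticed the safe, not the diagram; the diagram belongs to the carrying event.
(e) Not entailed — 'awkwardly' adds information not in the original event.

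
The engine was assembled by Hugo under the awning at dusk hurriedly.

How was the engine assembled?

hurriedly

'hurriedly' marks the manner of the assembling event.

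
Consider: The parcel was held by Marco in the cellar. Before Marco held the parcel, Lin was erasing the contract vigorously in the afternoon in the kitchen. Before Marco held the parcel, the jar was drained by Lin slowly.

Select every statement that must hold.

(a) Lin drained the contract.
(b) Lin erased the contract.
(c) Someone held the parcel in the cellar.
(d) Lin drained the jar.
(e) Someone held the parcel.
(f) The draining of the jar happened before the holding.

(c), (d), (e), (f)

(a) Not entailed — Lin drained the jar, not the contract; the contract belongs to the erasing event.
(b) Not entailed — 'was erasing' is progressive on an accomplishment; it does not entail the completed 'erased'.
(c) Entailed — generalizing the agent leaves a sub-description the original still satisfies.
(d) Entailed — the original entails any weakening of itself; this just drops 'slowly'.
(e) Entailed — the original entails any weakening of itself; this just drops 'in the cellar' and generalizes the agent.
(f) Entailed — the narrative places the draining before the holding.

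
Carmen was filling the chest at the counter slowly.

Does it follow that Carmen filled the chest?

no

'was filling' is progressive; for an accomplishment like 'fill the chest', it doesn't entail completion.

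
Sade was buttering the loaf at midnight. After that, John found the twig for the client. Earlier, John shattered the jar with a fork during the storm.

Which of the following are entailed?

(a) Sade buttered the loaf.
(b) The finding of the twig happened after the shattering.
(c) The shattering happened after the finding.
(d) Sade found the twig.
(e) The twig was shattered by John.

(a) Not entailed — 'was buttering' is progressive on an accomplishment; it does not entail the completed 'buttered'.
(b) Entailed — the narrative places the shattering before the finding.
(c) Not entailed — the narrative places the shattering before the finding, not after.
(d) Not entailed — the passage has John finding the twig, not Sade.
(e) Not entailed — John shattered the jar, not the twig; the twig belongs to the finding event.

(b)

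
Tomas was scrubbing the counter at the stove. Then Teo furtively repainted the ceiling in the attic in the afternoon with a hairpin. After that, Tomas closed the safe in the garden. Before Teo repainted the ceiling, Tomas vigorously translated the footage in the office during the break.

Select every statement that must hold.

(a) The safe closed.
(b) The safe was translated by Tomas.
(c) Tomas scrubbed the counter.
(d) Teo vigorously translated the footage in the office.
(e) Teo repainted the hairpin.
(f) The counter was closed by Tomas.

(a) Entailed — 'Tomas closed the safe' is causative; it entails the inchoative 'the safe closed'.
(b) Not entailed — Tomas translated the footage, not the safe; the safe belongs to the closing event.
(c) Entailed — 'scrub' is an activity; 'was scrubbing' entails that some scrubbing happened, so 'scrubbed' holds.
(d) Not entailed — the passage has Tomas translating the footage, not Teo.
(e) Not entailed — the hairpin is the instrument, not what was repainted.
(f) Not entailed — Tomas closed the safe, not the counter; the counter belongs to the scrubbing event.

(a), (c)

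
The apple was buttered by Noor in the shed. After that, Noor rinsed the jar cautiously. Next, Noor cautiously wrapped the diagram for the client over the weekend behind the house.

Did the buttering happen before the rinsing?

The narrative orders the buttering before the rinsing.

yes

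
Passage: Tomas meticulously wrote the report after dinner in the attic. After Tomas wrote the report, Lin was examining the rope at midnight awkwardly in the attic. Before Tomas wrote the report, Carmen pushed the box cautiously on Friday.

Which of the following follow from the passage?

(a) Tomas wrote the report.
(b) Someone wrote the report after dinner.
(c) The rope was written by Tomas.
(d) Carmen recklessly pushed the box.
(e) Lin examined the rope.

(a), (b), (e)

(a) Entailed — every conjunct here is already in the original writing event.
(b) Entailed — the original entails any weakening of itself; this just drops 'in the attic', 'meticulously' and generalizes the agent.
(c) Not entailed — Tomas wrote the report, not the rope; the rope belongs to the examining event.
(d) Not entailed — 'recklessly' adds a manner not in (and inconsistent with) the original.
(e) Entailed — 'examine' is an activity; 'was examining' entails that some examining happened, so 'examined' holds.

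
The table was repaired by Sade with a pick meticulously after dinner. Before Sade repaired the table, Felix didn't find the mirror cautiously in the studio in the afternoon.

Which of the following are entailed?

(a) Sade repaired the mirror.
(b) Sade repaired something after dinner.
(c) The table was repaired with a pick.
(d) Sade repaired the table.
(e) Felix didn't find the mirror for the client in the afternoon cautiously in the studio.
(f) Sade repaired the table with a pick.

(a) Not entailed — Sade repaired the table, not the mirror; the mirror belongs to the finding event.
(b) Entailed — every conjunct here is already in the original repairing event.
(c) Entailed — dropping 'after dinner', 'meticulously' and generalizing the agent leaves a sub-description the original still satisfies.
(d) Entailed — this follows by dropping conjuncts from the repairing event's description.
(e) Entailed — under negation, adding a further restriction is entailed: if no such finding event occurred, none occurred for the client either.
(f) Entailed — dropping 'after dinner', 'meticulously' leaves a sub-description the original still satisfies.

(b), (c), (d), (e), (f)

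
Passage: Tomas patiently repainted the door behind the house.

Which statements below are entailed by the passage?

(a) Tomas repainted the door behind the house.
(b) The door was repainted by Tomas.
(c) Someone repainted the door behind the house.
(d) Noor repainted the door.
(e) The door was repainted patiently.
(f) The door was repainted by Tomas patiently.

(a) Entailed — the original entails any weakening of itself; this just drops 'patiently'.
(b) Entailed — dropping 'patiently', 'behind the house' leaves a sub-description the original still satisfies.
(c) Entailed — this follows by dropping conjuncts from the repainting event's description.
(d) Not entailed — the passage has Tomas repainting the door, not Noor.
(e) Entailed — dropping 'behind the house' and generalizing the agent leaves a sub-description the original still satisfies.
(f) Entailed — the original entails any weakening of itself; this just drops 'behind the house'.

(a), (b), (c), (e), (f)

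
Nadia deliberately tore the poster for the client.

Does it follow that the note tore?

no

Nothing is said about any note; only the poster is affected.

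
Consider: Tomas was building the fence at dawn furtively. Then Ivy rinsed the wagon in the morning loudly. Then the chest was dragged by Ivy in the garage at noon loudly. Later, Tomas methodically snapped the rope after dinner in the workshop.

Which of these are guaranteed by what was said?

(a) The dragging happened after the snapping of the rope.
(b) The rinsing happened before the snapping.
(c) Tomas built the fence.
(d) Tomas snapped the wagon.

(a) Not entailed — the narrative places the dragging before the snapping, not after.
(b) Entailed — the narrative places the rinsing before the snapping.
(c) Not entailed — 'was building' is progressive on an accomplishment; it does not entail the completed 'built'.
(d) Not entailed — Tomas snapped the rope, not the wagon; the wagon belongs to the rinsing event.

(b)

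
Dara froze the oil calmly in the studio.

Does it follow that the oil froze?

'Dara froze the oil' is the causative; it entails the inchoative 'the oil froze'.

yes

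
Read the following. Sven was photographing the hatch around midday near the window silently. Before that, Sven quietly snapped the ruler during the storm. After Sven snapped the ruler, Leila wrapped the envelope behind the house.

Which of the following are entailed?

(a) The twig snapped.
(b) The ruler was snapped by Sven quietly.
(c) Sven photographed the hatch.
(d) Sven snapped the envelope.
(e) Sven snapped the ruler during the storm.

(a) Not entailed — the ruler is what snapped, not the twig.
(b) Entailed — this follows by dropping conjuncts from the snapping event's description.
(c) Not entailed — 'was photographing' is progressive on an accomplishment; it does not entail the completed 'photographed'.
(d) Not entailed — Sven snapped the ruler, not the envelope; the envelope belongs to the wrapping event.
(e) Entailed — every conjunct here is already in the original snapping event.

(b), (e)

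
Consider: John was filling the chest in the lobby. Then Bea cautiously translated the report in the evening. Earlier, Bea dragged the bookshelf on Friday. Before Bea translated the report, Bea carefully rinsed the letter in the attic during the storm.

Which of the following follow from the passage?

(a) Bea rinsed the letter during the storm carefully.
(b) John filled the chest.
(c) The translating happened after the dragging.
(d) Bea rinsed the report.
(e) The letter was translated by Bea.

(a), (c)

(a) Entailed — every conjunct here is already in the original rinsing event.
(b) Not entailed — 'was filling' is progressive on an accomplishment; it does not entail the completed 'filled'.
(c) Entailed — the narrative places the dragging before the translating.
(d) Not entailed — Bea rinsed the letter, not the report; the report belongs to the translating event.
(e) Not entailed — Bea translated the report, not the letter; the letter belongs to the rinsing event.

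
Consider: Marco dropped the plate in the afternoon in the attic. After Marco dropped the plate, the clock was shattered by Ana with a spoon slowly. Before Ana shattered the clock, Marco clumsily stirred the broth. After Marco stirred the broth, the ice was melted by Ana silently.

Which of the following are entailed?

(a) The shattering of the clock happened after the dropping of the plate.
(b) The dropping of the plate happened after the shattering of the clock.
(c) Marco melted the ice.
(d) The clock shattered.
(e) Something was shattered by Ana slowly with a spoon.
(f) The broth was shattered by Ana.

(a) Entailed — the narrative places the dropping before the shattering.
(b) Not entailed — the narrative places the dropping before the shattering, not after.
(c) Not entailed — the passage has Ana melting the ice, not Marco.
(d) Entailed — 'Ana shattered the clock' is causative; it entails the inchoative 'the clock shattered'.
(e) Entailed — every conjunct here is already in the original shattering event.
(f) Not entailed — Ana shattered the clock, not the broth; the broth belongs to the stirring event.

(a), (d), (e)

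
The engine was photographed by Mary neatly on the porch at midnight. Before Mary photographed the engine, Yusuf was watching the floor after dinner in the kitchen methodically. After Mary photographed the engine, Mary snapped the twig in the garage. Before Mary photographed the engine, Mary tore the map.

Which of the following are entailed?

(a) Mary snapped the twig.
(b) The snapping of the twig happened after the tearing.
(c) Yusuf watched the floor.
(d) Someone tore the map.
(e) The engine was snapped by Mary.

(a) Entailed — every conjunct here is already in the original snapping event.
(b) Entailed — the narrative places the tearing before the snapping.
(c) Entailed — 'watch' is an activity; 'was watching' entails that some watching happened, so 'watched' holds.
(d) Entailed — every conjunct here is already in the original tearing event.
(e) Not entailed — Mary snapped the twig, not the engine; the engine belongs to the photographing event.

(a), (b), (c), (d)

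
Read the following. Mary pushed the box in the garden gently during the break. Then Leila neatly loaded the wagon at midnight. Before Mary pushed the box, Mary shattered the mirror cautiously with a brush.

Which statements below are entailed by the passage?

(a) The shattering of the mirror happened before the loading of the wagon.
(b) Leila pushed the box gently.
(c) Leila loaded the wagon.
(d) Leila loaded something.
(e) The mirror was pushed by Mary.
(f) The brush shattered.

(a), (c), (d)

(a) Entailed — the narrative places the shattering before the loading.
(b) Not entailed — the passage has Mary pushing the box, not Leila.
(c) Entailed — the original entails any weakening of itself; this just drops 'neatly', 'at midnight'.
(d) Entailed — dropping 'neatly', 'at midnight' and generalizing the patient leaves a sub-description the original still satisfies.
(e) Not entailed — Mary pushed the box, not the mirror; the mirror belongs to the shattering event.
(f) Not entailed — the mirror is what shattered, not the brush.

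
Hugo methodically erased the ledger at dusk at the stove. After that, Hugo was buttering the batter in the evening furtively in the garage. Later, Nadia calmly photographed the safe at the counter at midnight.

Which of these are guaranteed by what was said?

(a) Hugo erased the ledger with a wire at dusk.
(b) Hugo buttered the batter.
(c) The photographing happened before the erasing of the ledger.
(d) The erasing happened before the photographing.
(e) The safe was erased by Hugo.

(a) Not entailed — 'with a wire' adds information not in the original event.
(b) Not entailed — 'was buttering' is progressive on an accomplishment; it does not entail the completed 'buttered'.
(c) Not entailed — the narrative places the erasing before the photographing, not after.
(d) Entailed — the narrative places the erasing before the photographing.
(e) Not entailed — Hugo erased the ledger, not the safe; the safe belongs to the photographing event.

(d)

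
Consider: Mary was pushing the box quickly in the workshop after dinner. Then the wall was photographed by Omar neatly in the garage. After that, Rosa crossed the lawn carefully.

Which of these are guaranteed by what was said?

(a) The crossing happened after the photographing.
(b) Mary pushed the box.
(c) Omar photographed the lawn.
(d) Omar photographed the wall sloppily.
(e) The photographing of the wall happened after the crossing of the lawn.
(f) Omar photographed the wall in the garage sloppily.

(a) Entailed — the narrative places the photographing before the crossing.
(b) Entailed — 'push' is an activity; 'was pushing' entails that some pushing happened, so 'pushed' holds.
(c) Not entailed — Omar photographed the wall, not the lawn; the lawn belongs to the crossing event.
(d) Not entailed — 'sloppily' adds a manner not in (and inconsistent with) the original.
(e) Not entailed — the narrative places the photographing before the crossing, not after.
(f) Not entailed — 'sloppily' adds a manner not in (and inconsistent with) the original.

(a), (b)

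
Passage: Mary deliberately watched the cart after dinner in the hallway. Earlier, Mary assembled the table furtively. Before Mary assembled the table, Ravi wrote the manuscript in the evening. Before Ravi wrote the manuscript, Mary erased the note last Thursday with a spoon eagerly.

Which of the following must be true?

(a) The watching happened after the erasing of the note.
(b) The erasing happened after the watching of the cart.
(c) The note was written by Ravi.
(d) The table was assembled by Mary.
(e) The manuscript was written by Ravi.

(a), (d), (e)

(a) Entailed — the narrative places the erasing before the watching.
(b) Not entailed — the narrative places the erasing before the watching, not after.
(c) Not entailed — Ravi wrote the manuscript, not the note; the note belongs to the erasing event.
(d) Entailed — every conjunct here is already in the original assembling event.
(e) Entailed — this follows by dropping conjuncts from the writing event's description.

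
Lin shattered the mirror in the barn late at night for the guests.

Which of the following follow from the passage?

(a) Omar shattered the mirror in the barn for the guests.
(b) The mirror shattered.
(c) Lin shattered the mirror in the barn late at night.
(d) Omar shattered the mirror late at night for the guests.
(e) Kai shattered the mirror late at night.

(a) Not entailed — the passage has Lin shattering the mirror, not Omar.
(b) Entailed — 'Lin shattered the mirror' is causative; it entails the inchoative 'the mirror shattered'.
(c) Entailed — dropping 'for the guests' leaves a sub-description the original still satisfies.
(d) Not entailed — the passage has Lin shattering the mirror, not Omar.
(e) Not entailed — the passage has Lin shattering the mirror, not Kai.

(b), (c)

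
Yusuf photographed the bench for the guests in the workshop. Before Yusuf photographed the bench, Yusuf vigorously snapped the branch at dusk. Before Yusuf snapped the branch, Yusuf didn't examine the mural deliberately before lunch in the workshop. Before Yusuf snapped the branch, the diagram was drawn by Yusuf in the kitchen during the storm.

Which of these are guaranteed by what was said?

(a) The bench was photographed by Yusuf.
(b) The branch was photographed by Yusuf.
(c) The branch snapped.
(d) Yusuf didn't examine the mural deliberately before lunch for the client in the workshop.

(a) Entailed — dropping 'in the workshop', 'for the guests' leaves a sub-description the original still satisfies.
(b) Not entailed — Yusuf photographed the bench, not the branch; the branch belongs to the snapping event.
(c) Entailed — 'Yusuf snapped the branch' is causative; it entails the inchoative 'the branch snapped'.
(d) Entailed — under negation, adding a further restriction is entailed: if no such examining event occurred, none occurred for the client either.

(a), (c), (d)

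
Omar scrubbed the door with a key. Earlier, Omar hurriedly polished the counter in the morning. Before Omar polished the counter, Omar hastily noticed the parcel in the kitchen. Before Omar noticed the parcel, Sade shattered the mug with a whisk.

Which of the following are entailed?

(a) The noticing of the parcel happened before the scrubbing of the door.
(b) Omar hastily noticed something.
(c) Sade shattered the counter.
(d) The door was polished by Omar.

(a), (b)

(a) Entailed — the narrative places the noticing before the scrubbing.
(b) Entailed — dropping 'in the kitchen' and generalizing the patient leaves a sub-description the original still satisfies.
(c) Not entailed — Sade shattered the mug, not the counter; the counter belongs to the polishing event.
(d) Not entailed — Omar polished the counter, not the door; the door belongs to the scrubbing event.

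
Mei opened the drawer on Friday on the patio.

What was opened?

the drawer

'the drawer' marks the patient of the opening event.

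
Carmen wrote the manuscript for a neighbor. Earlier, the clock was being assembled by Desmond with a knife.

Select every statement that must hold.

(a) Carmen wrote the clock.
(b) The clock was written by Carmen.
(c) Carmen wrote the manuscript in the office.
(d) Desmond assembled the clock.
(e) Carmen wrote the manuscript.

(e)

(a) Not entailed — Carmen wrote the manuscript, not the clock; the clock belongs to the assembling event.
(b) Not entailed — Carmen wrote the manuscript, not the clock; the clock belongs to the assembling event.
(c) Not entailed — 'in the office' adds information not in the original event.
(d) Not entailed — 'was assembling' is progressive on an accomplishment; it does not entail the completed 'assembled'.
(e) Entailed — dropping 'for a neighbor' leaves a sub-description the original still satisfies.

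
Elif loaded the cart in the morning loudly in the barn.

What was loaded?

'the cart' marks the patient of the loading event.

the cart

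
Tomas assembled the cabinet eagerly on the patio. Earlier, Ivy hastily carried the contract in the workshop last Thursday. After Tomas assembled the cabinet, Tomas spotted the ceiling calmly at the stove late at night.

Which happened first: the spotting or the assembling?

the assembling

The connectives place the assembling before the spotting.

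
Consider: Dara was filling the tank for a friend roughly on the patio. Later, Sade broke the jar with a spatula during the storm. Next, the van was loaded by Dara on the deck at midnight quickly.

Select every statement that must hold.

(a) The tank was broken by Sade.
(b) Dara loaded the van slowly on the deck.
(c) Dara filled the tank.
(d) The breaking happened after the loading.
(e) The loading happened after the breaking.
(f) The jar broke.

(a) Not entailed — Sade broke the jar, not the tank; the tank belongs to the filling event.
(b) Not entailed — 'slowly' adds a manner not in (and inconsistent with) the original.
(c) Not entailed — 'was filling' is progressive on an accomplishment; it does not entail the completed 'filled'.
(d) Not entailed — the narrative places the breaking before the loading, not after.
(e) Entailed — the narrative places the breaking before the loading.
(f) Entailed — 'Sade broke the jar' is causative; it entails the inchoative 'the jar broke'.

(e), (f)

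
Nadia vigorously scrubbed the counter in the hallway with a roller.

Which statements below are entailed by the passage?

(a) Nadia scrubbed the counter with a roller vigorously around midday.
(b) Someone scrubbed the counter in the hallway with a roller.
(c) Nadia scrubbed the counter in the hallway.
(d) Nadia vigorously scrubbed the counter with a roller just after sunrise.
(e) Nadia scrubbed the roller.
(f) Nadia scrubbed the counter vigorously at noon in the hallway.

(b), (c)

(a) Not entailed — 'around midday' adds information not in the original event.
(b) Entailed — every conjunct here is already in the original scrubbing event.
(c) Entailed — every conjunct here is already in the original scrubbing event.
(d) Not entailed — 'just after sunrise' adds information not in the original event.
(e) Not entailed — the roller is the instrument, not what was scrubbed.
(f) Not entailed — 'at noon' adds information not in the original event.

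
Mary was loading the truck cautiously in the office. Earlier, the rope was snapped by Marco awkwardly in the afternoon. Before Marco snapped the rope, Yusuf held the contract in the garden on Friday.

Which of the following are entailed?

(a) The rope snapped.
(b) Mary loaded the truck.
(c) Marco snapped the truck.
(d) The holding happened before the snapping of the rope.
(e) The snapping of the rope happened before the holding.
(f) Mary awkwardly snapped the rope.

(a) Entailed — 'Marco snapped the rope' is causative; it entails the inchoative 'the rope snapped'.
(b) Not entailed — 'was loading' is progressive on an accomplishment; it does not entail the completed 'loaded'.
(c) Not entailed — Marco snapped the rope, not the truck; the truck belongs to the loading event.
(d) Entailed — the narrative places the holding before the snapping.
(e) Not entailed — the narrative places the holding before the snapping, not after.
(f) Not entailed — the passage has Marco snapping the rope, not Mary.

(a), (d)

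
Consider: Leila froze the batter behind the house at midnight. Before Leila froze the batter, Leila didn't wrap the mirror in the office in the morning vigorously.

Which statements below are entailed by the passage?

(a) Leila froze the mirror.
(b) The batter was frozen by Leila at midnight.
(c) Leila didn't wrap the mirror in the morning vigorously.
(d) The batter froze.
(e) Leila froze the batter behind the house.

(a) Not entailed — Leila froze the batter, not the mirror; the mirror belongs to the wrapping event.
(b) Entailed — this follows by dropping conjuncts from the freezing event's description.
(c) Not entailed — dropping 'in the office' under negation is not valid — the original leaves open that Leila wrapped the mirror some other way.
(d) Entailed — 'Leila froze the batter' is causative; it entails the inchoative 'the batter froze'.
(e) Entailed — every conjunct here is already in the original freezing event.

(b), (d), (e)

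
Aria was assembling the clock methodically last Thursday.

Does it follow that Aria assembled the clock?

no

'was assembling' is progressive; for an accomplishment like 'assemble the clock', it doesn't entail completion.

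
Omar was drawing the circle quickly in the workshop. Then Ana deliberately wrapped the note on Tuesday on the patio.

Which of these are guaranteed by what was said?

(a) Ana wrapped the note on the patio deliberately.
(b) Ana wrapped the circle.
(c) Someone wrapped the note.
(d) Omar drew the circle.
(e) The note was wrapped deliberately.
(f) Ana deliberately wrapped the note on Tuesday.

(a) Entailed — this follows by dropping conjuncts from the wrapping event's description.
(b) Not entailed — Ana wrapped the note, not the circle; the circle belongs to the drawing event.
(c) Entailed — the original entails any weakening of itself; this just drops 'on the patio', 'deliberately', 'on Tuesday' and generalizes the agent.
(d) Not entailed — 'was drawing' is progressive on an accomplishment; it does not entail the completed 'drew'.
(e) Entailed — every conjunct here is already in the original wrapping event.
(f) Entailed — the original entails any weakening of itself; this just drops 'on the patio'.

(a), (c), (e), (f)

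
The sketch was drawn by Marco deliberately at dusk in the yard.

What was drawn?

the sketch

'the sketch' marks the patient of the drawing event.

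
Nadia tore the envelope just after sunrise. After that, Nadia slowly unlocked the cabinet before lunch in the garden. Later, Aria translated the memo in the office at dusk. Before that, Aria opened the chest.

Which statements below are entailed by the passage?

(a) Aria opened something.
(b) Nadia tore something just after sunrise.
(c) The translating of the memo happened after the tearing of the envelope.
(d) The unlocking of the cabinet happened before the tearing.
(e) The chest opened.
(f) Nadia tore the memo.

(a), (b), (c), (e)

(a) Entailed — generalizing the patient leaves a sub-description the original still satisfies.
(b) Entailed — this follows by dropping conjuncts from the tearing event's description.
(c) Entailed — the narrative places the tearing before the translating.
(d) Not entailed — the narrative places the tearing before the unlocking, not after.
(e) Entailed — 'Aria opened the chest' is causative; it entails the inchoative 'the chest opened'.
(f) Not entailed — Nadia tore the envelope, not the memo; the memo belongs to the translating event.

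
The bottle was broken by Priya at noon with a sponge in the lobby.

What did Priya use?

a sponge

'with a sponge' marks the instrument of the breaking event.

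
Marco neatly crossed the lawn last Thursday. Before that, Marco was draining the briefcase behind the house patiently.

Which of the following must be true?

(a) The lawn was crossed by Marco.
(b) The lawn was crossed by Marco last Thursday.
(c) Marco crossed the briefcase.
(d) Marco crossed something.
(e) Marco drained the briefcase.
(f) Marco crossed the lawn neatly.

(a), (b), (d), (f)

(a) Entailed — dropping 'last Thursday', 'neatly' leaves a sub-description the original still satisfies.
(b) Entailed — the original entails any weakening of itself; this just drops 'neatly'.
(c) Not entailed — Marco crossed the lawn, not the briefcase; the briefcase belongs to the draining event.
(d) Entailed — this follows by dropping conjuncts from the crossing event's description.
(e) Not entailed — 'was draining' is progressive on an accomplishment; it does not entail the completed 'drained'.
(f) Entailed — this follows by dropping conjuncts from the crossing event's description.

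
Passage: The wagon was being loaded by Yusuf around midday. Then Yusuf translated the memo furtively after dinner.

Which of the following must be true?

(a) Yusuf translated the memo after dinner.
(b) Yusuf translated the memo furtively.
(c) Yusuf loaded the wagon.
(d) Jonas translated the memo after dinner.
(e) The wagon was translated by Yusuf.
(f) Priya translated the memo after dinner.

(a), (b)

(a) Entailed — dropping 'furtively' leaves a sub-description the original still satisfies.
(b) Entailed — every conjunct here is already in the original translating event.
(c) Not entailed — 'was loading' is progressive on an accomplishment; it does not entail the completed 'loaded'.
(d) Not entailed — the passage has Yusuf translating the memo, not Jonas.
(e) Not entailed — Yusuf translated the memo, not the wagon; the wagon belongs to the loading event.
(f) Not entailed — the passage has Yusuf translating the memo, not Priya.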